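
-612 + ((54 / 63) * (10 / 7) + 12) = -598.78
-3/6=-1/2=-0.50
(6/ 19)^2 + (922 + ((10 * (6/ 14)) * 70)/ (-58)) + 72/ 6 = 9724940/ 10469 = 928.93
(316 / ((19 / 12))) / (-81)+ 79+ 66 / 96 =77.22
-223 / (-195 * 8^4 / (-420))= -1561 / 13312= -0.12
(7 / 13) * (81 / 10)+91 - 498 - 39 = -441.64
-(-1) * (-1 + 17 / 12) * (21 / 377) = 35 / 1508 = 0.02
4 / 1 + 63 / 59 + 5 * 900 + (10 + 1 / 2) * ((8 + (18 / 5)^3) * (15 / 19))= 138951797 / 28025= 4958.14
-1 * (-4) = 4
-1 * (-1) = 1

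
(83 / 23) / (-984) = -83 / 22632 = -0.00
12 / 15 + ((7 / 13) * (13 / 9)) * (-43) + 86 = 2401 / 45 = 53.36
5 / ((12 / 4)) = 5 / 3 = 1.67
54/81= 2/3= 0.67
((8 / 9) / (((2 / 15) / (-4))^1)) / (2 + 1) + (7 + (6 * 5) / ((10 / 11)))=280 / 9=31.11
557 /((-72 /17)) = -131.51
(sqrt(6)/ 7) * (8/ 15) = 8 * sqrt(6)/ 105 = 0.19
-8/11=-0.73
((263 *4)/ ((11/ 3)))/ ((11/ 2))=6312/ 121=52.17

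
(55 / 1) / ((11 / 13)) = 65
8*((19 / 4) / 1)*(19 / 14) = 361 / 7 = 51.57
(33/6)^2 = 121/4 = 30.25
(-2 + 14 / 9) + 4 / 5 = 16 / 45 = 0.36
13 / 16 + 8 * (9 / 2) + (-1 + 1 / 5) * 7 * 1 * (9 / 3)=1601 / 80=20.01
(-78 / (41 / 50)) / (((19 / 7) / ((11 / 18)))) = -50050 / 2337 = -21.42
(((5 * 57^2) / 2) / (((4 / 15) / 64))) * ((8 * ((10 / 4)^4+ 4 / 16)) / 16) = 153271575 / 4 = 38317893.75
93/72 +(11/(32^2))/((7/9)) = 28073/21504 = 1.31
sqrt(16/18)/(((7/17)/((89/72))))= 1513 * sqrt(2)/756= 2.83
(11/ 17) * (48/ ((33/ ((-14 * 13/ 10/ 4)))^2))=0.59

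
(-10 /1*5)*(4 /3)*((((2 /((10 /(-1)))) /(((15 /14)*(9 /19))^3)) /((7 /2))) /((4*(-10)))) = -5377456 /7381125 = -0.73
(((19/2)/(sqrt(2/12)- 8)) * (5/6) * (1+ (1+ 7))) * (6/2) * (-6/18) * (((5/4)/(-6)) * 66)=-47025/383- 15675 * sqrt(6)/6128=-129.05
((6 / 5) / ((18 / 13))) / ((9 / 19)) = 247 / 135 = 1.83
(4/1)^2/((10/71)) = 568/5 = 113.60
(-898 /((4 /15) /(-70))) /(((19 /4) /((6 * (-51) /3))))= -96175800 /19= -5061884.21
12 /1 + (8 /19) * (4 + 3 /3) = 268 /19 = 14.11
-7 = -7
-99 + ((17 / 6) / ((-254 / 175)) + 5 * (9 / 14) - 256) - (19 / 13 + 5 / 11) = -542558557 / 1525524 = -355.65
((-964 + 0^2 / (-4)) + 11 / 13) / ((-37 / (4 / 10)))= 25042 / 2405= 10.41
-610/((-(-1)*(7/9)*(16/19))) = -931.34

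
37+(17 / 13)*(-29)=-12 / 13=-0.92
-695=-695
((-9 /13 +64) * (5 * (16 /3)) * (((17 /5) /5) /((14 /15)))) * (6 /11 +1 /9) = 807.56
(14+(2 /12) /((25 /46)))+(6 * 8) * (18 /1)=65873 /75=878.31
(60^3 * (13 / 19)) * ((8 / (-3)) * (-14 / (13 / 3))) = 24192000 / 19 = 1273263.16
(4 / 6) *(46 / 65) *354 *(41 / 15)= 445096 / 975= 456.51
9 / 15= 3 / 5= 0.60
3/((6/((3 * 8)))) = 12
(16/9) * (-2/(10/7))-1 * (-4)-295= -13207/45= -293.49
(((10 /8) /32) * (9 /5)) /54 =1 /768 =0.00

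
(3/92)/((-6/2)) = -1/92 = -0.01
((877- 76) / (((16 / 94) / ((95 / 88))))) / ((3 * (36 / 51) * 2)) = 6755545 / 5632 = 1199.49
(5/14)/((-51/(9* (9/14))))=-135/3332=-0.04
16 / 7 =2.29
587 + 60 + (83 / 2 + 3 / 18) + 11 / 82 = 169445 / 246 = 688.80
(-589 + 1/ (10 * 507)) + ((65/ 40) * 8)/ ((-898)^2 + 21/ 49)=-16856757570929/ 28619293170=-589.00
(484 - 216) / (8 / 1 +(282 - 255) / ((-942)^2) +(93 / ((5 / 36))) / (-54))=-132118640 / 2169097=-60.91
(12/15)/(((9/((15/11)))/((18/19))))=24/209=0.11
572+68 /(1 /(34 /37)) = 23476 /37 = 634.49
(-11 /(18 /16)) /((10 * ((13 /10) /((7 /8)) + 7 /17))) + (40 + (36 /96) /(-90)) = 32092933 /812880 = 39.48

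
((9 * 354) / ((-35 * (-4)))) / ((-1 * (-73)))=1593 / 5110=0.31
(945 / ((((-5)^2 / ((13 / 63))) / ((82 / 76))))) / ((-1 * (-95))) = 1599 / 18050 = 0.09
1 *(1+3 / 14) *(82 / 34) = 41 / 14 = 2.93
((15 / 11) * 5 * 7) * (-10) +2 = -5228 / 11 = -475.27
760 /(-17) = -760 /17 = -44.71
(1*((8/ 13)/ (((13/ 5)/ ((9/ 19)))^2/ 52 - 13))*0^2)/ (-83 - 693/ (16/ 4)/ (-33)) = 0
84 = 84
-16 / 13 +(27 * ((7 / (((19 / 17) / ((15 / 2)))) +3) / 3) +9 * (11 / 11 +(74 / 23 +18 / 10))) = 28557757 / 56810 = 502.69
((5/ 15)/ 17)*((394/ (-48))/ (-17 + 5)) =197/ 14688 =0.01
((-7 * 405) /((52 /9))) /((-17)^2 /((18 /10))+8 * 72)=-32805 /49244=-0.67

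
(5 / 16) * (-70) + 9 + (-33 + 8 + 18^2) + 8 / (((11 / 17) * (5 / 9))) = 135687 / 440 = 308.38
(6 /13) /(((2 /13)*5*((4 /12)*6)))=3 /10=0.30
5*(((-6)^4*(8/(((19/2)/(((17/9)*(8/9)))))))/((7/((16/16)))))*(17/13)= 2959360/1729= 1711.60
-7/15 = -0.47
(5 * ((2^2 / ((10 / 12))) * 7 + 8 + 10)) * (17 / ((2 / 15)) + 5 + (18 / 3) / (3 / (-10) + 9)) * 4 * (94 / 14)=187346700 / 203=922890.15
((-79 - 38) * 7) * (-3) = 2457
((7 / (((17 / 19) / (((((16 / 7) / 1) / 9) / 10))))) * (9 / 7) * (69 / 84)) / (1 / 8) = 6992 / 4165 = 1.68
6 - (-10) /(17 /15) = 252 /17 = 14.82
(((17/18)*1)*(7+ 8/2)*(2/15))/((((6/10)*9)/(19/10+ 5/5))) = 5423/7290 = 0.74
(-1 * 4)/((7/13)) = -52/7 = -7.43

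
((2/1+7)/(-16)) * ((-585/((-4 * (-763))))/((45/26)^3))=28561/1373400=0.02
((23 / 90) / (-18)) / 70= -23 / 113400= -0.00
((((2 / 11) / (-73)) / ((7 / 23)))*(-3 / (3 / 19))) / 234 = 437 / 657657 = 0.00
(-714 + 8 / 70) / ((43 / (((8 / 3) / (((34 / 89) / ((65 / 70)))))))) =-57817604 / 537285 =-107.61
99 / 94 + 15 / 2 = 8.55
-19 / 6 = -3.17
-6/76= -0.08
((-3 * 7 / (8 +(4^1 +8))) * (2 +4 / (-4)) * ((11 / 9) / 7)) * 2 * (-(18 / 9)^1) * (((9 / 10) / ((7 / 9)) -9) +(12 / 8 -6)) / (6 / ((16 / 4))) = -1056 / 175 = -6.03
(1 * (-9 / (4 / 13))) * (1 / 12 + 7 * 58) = -190047 / 16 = -11877.94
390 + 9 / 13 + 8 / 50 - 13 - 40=109802 / 325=337.85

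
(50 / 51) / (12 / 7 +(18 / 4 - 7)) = -700 / 561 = -1.25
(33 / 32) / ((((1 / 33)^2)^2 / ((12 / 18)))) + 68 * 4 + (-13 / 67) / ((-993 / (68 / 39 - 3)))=2604585459635 / 3193488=815592.69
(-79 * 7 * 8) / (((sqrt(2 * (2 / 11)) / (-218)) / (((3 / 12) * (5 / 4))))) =301385 * sqrt(11) / 2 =499790.48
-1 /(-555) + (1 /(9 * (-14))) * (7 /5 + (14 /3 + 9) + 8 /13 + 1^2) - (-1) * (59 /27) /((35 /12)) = 80339 /129870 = 0.62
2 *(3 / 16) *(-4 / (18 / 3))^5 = -4 / 81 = -0.05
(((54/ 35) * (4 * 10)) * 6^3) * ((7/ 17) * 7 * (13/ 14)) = 606528/ 17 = 35678.12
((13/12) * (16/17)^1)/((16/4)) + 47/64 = 3229/3264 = 0.99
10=10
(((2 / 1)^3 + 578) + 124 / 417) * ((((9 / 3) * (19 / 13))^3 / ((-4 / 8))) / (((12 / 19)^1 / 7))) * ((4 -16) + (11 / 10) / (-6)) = 81518057125351 / 6107660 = 13346855.77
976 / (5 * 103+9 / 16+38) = 1.76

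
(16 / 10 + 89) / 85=453 / 425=1.07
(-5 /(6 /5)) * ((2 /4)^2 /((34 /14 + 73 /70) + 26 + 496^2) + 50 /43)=-43057995125 /8887162428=-4.84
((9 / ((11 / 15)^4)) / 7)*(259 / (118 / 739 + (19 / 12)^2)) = 1793974230000 / 4154691211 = 431.79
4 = 4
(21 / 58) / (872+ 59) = 3 / 7714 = 0.00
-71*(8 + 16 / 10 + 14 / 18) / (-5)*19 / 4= 629983 / 900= 699.98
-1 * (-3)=3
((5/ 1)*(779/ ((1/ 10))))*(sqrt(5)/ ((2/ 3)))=58425*sqrt(5)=130642.27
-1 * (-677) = 677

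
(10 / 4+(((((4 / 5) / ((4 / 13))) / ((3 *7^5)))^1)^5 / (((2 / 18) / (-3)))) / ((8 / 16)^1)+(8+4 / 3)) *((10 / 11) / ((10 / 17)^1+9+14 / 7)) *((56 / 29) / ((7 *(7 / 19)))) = 209691318100593457296516558232 / 301672547825521614458471645625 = 0.70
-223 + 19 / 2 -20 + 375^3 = 105468283 / 2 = 52734141.50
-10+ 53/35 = -297/35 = -8.49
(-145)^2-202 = 20823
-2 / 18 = -1 / 9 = -0.11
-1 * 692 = -692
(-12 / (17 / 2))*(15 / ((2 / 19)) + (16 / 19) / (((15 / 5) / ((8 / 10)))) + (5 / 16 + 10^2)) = -1108249 / 3230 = -343.11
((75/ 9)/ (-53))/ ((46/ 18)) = -75/ 1219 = -0.06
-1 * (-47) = 47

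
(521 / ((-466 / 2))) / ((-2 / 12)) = 3126 / 233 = 13.42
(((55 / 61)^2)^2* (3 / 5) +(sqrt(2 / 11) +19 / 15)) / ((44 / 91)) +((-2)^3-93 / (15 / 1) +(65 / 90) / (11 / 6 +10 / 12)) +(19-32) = -858607090357 / 36553020240 +91* sqrt(22) / 484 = -22.61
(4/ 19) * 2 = 0.42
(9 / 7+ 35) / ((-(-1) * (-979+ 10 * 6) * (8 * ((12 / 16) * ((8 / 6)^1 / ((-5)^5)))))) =396875 / 25732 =15.42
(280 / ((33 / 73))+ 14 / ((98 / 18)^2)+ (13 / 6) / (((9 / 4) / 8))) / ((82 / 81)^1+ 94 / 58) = 5562012486 / 23336005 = 238.34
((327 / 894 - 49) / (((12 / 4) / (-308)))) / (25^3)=743974 / 2328125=0.32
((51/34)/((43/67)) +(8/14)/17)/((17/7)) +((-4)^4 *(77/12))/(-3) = -546.58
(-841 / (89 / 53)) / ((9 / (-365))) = 16269145 / 801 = 20311.04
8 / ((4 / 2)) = 4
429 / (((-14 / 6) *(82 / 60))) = -134.53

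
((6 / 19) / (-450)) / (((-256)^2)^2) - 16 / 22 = -48962627174411 / 67323612364800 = -0.73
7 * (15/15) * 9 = 63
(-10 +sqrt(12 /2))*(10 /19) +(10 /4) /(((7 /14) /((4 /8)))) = -105 /38 +10*sqrt(6) /19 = -1.47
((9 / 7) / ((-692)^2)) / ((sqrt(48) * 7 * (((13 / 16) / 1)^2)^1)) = 12 * sqrt(3) / 247842049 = 0.00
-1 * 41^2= -1681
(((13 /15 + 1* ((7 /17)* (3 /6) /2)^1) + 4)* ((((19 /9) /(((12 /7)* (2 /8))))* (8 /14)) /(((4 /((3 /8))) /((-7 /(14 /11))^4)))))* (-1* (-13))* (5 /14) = 18331161563 /3290112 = 5571.59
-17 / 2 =-8.50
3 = 3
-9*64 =-576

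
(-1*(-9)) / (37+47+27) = 3 / 37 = 0.08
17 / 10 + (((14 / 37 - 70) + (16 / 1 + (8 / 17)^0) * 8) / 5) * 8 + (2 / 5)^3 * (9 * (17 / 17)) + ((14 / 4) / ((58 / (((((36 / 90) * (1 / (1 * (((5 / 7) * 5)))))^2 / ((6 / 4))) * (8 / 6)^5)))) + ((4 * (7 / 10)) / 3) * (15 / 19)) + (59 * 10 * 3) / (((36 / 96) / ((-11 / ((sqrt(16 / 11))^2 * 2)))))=-4119195212638933 / 232220671875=-17738.28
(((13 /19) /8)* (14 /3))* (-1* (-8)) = 182 /57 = 3.19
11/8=1.38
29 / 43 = 0.67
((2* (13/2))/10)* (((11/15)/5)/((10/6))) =0.11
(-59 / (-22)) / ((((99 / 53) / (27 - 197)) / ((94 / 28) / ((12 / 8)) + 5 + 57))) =-358557455 / 22869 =-15678.76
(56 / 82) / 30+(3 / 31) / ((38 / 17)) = 47857 / 724470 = 0.07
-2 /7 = -0.29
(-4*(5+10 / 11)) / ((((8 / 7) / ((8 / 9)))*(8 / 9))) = -455 / 22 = -20.68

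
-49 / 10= -4.90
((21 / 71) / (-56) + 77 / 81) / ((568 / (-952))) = -5175667 / 3266568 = -1.58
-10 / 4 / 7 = -5 / 14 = -0.36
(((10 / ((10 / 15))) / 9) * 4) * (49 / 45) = 196 / 27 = 7.26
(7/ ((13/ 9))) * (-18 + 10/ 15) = -84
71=71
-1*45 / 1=-45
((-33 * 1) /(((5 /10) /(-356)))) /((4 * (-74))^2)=2937 /10952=0.27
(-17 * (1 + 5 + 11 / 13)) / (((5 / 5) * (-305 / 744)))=1125672 / 3965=283.90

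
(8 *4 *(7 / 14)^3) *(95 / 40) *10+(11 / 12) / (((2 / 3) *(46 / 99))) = 36049 / 368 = 97.96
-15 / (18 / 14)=-35 / 3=-11.67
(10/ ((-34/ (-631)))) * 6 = 18930/ 17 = 1113.53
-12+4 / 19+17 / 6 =-1021 / 114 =-8.96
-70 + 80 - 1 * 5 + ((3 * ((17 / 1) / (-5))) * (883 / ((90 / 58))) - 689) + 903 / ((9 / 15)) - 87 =-380269 / 75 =-5070.25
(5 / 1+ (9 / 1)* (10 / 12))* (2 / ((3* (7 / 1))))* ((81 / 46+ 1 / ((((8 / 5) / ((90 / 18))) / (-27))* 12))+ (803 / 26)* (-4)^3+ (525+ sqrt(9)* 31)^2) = 90882153725 / 200928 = 452312.04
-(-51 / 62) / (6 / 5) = 85 / 124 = 0.69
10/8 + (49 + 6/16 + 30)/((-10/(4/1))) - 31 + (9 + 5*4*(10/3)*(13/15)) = 95/18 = 5.28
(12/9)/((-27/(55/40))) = -0.07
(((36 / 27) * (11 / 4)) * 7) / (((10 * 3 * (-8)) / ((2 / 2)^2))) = -77 / 720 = -0.11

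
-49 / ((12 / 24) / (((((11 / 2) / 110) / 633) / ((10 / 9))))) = -147 / 21100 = -0.01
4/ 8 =1/ 2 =0.50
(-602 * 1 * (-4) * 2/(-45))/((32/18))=-301/5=-60.20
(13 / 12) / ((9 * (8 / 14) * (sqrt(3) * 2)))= 91 * sqrt(3) / 2592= 0.06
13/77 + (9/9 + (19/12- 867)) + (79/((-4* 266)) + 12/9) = -30301261/35112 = -862.99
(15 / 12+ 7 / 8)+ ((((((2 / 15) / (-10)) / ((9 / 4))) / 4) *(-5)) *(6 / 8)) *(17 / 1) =799 / 360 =2.22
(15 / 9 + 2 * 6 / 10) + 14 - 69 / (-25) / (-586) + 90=4696583 / 43950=106.86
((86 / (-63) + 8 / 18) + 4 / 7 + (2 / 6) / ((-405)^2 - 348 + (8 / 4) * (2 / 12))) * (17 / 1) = -183644897 / 30935016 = -5.94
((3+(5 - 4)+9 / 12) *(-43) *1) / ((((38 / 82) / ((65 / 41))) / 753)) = -2104635 / 4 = -526158.75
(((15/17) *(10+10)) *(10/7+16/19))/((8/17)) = 11325/133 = 85.15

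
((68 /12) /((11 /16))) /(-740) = -68 /6105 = -0.01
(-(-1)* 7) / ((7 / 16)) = 16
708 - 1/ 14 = 9911/ 14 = 707.93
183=183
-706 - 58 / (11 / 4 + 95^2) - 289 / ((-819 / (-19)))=-7026120421 / 9858303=-712.71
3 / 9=1 / 3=0.33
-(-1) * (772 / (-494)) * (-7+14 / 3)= 2702 / 741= 3.65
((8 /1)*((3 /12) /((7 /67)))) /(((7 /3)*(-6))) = -67 /49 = -1.37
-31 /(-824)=31 /824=0.04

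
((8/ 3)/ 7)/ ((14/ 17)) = 68/ 147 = 0.46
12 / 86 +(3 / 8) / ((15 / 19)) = 1057 / 1720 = 0.61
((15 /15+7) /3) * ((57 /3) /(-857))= -152 /2571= -0.06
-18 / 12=-3 / 2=-1.50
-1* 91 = -91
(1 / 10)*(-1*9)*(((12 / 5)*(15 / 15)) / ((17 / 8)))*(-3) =1296 / 425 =3.05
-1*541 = -541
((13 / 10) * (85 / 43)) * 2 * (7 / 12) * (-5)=-7735 / 516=-14.99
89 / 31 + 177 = 5576 / 31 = 179.87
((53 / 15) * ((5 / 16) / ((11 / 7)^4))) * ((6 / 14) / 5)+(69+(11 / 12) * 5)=258614597 / 3513840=73.60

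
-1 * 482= -482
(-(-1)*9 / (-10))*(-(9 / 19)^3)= 6561 / 68590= 0.10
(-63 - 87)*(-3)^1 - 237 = 213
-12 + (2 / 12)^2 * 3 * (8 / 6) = -11.89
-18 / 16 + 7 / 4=5 / 8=0.62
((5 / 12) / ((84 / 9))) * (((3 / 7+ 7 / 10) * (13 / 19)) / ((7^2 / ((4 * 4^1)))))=1027 / 91238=0.01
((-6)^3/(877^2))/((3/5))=-360/769129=-0.00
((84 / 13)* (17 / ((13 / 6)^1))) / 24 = 357 / 169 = 2.11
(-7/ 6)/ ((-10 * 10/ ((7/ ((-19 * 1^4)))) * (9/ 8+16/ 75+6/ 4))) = -0.00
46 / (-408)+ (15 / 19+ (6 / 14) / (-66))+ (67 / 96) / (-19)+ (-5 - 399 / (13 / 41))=-1262.75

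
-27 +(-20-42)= -89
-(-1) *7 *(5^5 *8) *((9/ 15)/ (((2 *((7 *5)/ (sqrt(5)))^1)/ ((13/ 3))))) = 6500 *sqrt(5) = 14534.44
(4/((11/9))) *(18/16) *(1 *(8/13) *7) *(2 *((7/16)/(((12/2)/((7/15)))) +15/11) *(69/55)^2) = 69.78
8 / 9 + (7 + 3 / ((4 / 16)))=179 / 9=19.89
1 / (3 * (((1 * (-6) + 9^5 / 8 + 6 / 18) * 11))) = 8 / 1947121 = 0.00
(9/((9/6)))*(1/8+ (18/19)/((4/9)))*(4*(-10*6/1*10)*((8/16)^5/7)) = -11025/76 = -145.07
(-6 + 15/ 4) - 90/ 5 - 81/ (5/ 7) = -2673/ 20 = -133.65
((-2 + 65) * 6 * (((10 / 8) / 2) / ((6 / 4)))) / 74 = 315 / 148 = 2.13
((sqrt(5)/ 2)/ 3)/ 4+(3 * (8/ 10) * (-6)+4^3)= sqrt(5)/ 24+248/ 5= 49.69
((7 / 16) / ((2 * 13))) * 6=21 / 208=0.10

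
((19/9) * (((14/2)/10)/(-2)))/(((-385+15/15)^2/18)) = -133/1474560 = -0.00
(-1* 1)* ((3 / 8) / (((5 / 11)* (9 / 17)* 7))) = -187 / 840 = -0.22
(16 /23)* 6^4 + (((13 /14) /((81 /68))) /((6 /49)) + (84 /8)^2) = 22762465 /22356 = 1018.18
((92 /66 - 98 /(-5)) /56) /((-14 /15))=-433 /1078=-0.40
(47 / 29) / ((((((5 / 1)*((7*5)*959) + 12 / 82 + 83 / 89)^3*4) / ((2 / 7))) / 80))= 11417984585515 / 5827818055472565618450613923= 0.00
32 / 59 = 0.54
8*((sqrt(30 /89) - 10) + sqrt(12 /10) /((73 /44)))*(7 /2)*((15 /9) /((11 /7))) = -260.12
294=294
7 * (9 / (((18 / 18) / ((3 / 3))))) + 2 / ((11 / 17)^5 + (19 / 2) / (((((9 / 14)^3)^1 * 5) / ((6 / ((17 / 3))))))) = 279589704363 / 4419676511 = 63.26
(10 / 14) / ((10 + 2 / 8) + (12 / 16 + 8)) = 5 / 133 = 0.04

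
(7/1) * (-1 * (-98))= 686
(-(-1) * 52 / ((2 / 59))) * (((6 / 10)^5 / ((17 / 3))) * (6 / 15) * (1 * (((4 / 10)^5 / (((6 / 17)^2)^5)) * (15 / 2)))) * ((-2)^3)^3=-2910620840742368 / 263671875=-11038799.04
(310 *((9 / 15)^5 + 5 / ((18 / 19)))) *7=65371033 / 5625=11621.52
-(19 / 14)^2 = -361 / 196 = -1.84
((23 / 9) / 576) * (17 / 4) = 391 / 20736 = 0.02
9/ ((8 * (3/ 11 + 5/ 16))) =198/ 103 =1.92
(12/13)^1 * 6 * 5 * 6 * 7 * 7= 105840/13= 8141.54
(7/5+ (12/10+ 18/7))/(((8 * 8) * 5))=181/11200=0.02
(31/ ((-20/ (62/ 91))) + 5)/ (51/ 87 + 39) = 104081/ 1044680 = 0.10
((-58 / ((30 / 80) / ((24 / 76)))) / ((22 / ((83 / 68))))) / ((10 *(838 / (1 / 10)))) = -2407 / 74435350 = -0.00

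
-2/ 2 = -1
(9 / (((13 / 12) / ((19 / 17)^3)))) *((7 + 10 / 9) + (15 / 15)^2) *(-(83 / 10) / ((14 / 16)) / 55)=-2240752992 / 122947825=-18.23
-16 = -16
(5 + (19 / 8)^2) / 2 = 681 / 128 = 5.32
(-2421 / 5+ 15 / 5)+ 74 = -2036 / 5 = -407.20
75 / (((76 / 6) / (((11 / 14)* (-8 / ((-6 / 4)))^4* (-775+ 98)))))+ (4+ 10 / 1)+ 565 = -3049598137 / 1197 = -2547701.03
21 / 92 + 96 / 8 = 1125 / 92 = 12.23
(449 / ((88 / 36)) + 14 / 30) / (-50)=-60769 / 16500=-3.68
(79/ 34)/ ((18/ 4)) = 79/ 153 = 0.52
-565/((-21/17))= 9605/21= 457.38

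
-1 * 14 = -14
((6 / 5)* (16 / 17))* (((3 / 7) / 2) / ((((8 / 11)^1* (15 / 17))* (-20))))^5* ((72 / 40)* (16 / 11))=-33016435947 / 8605184000000000000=-0.00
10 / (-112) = -0.09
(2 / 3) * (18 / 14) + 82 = 580 / 7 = 82.86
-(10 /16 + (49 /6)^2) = -4847 /72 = -67.32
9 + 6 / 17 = 159 / 17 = 9.35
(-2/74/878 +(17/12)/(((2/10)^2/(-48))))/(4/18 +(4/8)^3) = -1988143236/406075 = -4896.00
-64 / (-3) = 64 / 3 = 21.33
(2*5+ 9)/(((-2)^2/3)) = 57/4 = 14.25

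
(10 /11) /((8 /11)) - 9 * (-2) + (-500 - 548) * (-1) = 4269 /4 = 1067.25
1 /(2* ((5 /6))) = 3 /5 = 0.60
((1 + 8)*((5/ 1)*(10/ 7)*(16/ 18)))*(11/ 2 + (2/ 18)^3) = 1604200/ 5103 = 314.36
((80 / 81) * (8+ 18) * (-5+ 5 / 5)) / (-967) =0.11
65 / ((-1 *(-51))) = 65 / 51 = 1.27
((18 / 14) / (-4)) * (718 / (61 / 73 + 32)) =-78621 / 11186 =-7.03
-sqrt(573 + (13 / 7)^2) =-sqrt(28246) / 7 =-24.01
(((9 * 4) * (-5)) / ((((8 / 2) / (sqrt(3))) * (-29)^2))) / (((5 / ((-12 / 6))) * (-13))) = -18 * sqrt(3) / 10933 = -0.00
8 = 8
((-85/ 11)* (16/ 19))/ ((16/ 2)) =-170/ 209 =-0.81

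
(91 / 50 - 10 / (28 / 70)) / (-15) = 1.55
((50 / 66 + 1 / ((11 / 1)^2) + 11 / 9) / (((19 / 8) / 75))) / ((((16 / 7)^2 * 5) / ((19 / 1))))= 45.66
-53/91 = -0.58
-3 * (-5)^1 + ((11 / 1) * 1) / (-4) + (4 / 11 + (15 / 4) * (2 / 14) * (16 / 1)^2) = 149.76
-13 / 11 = -1.18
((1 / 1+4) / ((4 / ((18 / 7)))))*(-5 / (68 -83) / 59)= 15 / 826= 0.02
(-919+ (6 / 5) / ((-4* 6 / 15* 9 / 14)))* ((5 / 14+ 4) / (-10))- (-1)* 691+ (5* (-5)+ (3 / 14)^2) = 6273817 / 5880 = 1066.98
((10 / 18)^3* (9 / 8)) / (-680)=-0.00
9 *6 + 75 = 129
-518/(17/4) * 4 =-8288/17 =-487.53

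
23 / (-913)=-23 / 913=-0.03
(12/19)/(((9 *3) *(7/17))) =68/1197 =0.06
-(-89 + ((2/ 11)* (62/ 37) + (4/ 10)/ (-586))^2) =88.91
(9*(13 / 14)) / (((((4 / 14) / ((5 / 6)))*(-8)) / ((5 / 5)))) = -195 / 64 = -3.05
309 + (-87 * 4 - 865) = -904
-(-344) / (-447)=-344 / 447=-0.77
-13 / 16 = -0.81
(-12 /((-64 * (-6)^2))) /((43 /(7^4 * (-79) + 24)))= -189655 /8256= -22.97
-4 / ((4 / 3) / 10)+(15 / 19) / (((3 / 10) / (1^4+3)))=-370 / 19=-19.47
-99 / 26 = -3.81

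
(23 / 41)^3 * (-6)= -73002 / 68921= -1.06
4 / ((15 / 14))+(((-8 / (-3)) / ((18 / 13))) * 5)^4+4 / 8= 45720097669 / 5314410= 8603.04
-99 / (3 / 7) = -231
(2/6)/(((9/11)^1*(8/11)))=121/216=0.56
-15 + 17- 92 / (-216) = 131 / 54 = 2.43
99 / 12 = 33 / 4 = 8.25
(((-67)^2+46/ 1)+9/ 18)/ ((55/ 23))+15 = 210283/ 110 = 1911.66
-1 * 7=-7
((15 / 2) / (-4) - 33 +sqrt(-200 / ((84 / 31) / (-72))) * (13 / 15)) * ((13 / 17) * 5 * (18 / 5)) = -32643 / 68 +4056 * sqrt(651) / 119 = 389.60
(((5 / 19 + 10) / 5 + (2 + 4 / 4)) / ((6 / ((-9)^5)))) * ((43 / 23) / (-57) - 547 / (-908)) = -53386043436 / 1884781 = -28324.80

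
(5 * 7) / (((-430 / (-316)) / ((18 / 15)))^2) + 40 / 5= 35.22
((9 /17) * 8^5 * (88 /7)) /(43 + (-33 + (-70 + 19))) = -25952256 /4879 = -5319.18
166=166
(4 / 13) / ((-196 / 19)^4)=130321 / 4796314432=0.00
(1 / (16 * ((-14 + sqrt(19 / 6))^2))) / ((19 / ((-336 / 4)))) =-75285 / 50868662 - 882 * sqrt(114) / 25434331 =-0.00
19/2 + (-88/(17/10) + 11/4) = -2687/68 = -39.51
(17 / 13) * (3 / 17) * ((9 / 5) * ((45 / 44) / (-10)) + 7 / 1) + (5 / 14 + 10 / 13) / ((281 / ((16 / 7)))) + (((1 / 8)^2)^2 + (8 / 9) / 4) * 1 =654900249979 / 362919997440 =1.80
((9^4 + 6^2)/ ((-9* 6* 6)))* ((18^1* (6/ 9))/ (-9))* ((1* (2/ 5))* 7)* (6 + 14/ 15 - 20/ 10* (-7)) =3222268/ 2025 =1591.24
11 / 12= 0.92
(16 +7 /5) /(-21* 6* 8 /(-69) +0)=667 /560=1.19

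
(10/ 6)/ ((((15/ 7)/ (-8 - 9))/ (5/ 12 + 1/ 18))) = -2023/ 324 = -6.24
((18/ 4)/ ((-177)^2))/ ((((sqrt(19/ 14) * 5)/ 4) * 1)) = 2 * sqrt(266)/ 330695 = 0.00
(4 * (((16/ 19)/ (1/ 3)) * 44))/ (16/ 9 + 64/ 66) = 52272/ 323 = 161.83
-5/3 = -1.67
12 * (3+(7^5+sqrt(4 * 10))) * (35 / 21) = 40 * sqrt(10)+336200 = 336326.49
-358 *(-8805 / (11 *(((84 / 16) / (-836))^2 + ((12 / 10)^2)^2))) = 667591812800000 / 4830861027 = 138193.13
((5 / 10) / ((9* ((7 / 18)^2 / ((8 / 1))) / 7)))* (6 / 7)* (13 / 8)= 1404 / 49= 28.65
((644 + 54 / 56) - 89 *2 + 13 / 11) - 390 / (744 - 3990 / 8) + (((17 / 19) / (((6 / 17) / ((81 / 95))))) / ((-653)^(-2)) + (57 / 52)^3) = 5892870366952685447 / 6390365741760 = 922149.15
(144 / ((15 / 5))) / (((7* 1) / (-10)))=-68.57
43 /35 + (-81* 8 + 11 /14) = -45219 /70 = -645.99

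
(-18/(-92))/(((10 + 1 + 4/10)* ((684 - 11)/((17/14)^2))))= 4335/115287592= 0.00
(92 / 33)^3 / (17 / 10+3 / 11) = 7786880 / 708939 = 10.98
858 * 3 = 2574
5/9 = 0.56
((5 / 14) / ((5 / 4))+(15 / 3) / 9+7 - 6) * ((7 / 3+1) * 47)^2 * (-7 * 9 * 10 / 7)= -256244000 / 63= -4067365.08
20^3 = 8000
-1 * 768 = -768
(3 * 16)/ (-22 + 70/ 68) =-1632/ 713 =-2.29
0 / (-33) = 0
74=74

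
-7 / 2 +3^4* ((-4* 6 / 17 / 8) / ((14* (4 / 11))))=-6005 / 952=-6.31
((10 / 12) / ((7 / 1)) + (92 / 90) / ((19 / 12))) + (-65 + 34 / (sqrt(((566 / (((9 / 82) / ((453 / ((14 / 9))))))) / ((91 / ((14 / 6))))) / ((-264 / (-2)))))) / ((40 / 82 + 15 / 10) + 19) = -5338643 / 2288930 + 68*sqrt(10522830318) / 73543493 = -2.24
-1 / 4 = -0.25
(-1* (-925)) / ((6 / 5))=4625 / 6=770.83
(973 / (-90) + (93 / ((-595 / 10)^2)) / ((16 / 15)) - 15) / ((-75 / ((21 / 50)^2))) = 65729231 / 1083750000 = 0.06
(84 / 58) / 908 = 21 / 13166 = 0.00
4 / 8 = 1 / 2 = 0.50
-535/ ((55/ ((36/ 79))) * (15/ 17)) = -21828/ 4345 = -5.02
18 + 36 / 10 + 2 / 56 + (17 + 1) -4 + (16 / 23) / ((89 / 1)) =10214723 / 286580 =35.64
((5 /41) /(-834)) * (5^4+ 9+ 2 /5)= -1586 /17097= -0.09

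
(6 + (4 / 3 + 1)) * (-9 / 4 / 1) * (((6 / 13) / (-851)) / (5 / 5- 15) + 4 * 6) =-139394025 / 309764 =-450.00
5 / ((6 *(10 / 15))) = 5 / 4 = 1.25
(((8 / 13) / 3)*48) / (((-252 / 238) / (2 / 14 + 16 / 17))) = -2752 / 273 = -10.08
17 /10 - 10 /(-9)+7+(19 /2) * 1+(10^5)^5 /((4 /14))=1575000000000000000000000869 /45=35000000000000000000000020.00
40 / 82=0.49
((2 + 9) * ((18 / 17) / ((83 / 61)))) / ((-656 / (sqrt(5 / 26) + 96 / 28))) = -18117 / 404957 - 6039 * sqrt(130) / 12033008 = -0.05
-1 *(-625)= 625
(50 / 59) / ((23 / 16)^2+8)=0.08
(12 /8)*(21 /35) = 9 /10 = 0.90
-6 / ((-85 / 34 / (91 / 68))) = 273 / 85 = 3.21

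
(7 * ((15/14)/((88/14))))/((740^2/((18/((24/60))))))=189/1927552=0.00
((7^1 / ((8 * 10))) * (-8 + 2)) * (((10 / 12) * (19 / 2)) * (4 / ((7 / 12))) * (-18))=513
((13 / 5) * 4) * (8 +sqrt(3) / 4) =13 * sqrt(3) / 5 +416 / 5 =87.70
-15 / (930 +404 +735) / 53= -15 / 109657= -0.00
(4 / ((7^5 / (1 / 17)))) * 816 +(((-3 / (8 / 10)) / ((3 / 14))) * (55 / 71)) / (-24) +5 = 319399091 / 57278256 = 5.58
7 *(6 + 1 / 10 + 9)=1057 / 10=105.70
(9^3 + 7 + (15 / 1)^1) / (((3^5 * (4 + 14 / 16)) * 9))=0.07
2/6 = 1/3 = 0.33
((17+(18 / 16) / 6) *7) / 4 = 1925 / 64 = 30.08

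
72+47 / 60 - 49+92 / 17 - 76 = -47741 / 1020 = -46.80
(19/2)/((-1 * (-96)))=19/192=0.10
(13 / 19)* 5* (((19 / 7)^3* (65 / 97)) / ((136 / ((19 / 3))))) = 28979275 / 13574568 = 2.13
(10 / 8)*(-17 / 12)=-85 / 48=-1.77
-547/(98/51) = -27897/98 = -284.66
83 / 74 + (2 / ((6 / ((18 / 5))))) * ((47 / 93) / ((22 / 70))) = 76995 / 25234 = 3.05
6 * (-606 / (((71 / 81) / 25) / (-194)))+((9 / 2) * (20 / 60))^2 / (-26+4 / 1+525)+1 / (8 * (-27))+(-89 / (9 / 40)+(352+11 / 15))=775963776763141 / 38570040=20118303.66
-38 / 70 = -19 / 35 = -0.54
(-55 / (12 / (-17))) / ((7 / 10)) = 4675 / 42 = 111.31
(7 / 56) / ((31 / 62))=1 / 4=0.25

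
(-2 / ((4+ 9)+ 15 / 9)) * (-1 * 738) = 1107 / 11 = 100.64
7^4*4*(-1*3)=-28812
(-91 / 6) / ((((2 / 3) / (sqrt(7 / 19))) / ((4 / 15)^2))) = -364* sqrt(133) / 4275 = -0.98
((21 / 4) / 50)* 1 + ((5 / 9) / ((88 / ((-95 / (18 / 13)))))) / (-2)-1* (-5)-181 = -125223581 / 712800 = -175.68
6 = 6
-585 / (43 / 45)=-26325 / 43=-612.21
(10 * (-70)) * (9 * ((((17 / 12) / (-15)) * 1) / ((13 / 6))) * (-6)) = -21420 / 13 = -1647.69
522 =522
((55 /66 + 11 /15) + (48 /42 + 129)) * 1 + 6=28919 /210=137.71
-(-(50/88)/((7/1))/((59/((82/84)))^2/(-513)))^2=-5738060930625/44159243243256064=-0.00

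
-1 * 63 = -63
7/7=1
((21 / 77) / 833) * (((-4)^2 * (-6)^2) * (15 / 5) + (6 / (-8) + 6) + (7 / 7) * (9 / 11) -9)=227709 / 403172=0.56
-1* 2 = -2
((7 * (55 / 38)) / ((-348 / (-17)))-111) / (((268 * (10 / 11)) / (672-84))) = -787650941 / 2953360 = -266.70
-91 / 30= -3.03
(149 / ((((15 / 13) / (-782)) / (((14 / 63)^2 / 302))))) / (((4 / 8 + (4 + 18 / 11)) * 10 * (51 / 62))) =-121535128 / 371516625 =-0.33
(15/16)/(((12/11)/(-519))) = -28545/64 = -446.02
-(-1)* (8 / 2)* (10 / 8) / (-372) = -5 / 372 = -0.01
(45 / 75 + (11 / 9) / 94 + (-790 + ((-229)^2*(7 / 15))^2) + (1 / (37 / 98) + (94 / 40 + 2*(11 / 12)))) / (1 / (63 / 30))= 2187125985615921 / 1739000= 1257691768.61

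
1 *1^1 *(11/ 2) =11/ 2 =5.50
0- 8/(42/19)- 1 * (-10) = 6.38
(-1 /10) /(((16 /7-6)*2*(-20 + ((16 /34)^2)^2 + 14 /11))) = -6431117 /8923340400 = -0.00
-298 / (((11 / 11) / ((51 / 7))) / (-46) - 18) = 699108 / 42235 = 16.55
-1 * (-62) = 62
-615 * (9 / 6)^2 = -1383.75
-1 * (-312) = 312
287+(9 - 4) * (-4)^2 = 367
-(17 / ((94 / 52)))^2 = -195364 / 2209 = -88.44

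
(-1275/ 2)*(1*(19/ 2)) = -24225/ 4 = -6056.25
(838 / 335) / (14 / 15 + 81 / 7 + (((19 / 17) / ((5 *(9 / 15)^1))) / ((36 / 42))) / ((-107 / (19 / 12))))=2304774864 / 11515460113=0.20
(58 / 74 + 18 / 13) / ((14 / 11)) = 1.70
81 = 81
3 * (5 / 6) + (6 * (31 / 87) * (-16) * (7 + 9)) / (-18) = 32.91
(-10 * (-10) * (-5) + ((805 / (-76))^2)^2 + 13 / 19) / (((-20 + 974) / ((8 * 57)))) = 134426046459 / 23265728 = 5777.86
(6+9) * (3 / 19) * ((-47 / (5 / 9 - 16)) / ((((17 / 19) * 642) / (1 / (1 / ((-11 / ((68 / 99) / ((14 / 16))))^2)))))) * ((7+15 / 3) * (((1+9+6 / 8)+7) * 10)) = 392674838457825 / 74824754176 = 5247.93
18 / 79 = 0.23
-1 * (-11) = 11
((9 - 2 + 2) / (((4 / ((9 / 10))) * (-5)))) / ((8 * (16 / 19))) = -0.06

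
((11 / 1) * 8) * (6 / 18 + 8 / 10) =1496 / 15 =99.73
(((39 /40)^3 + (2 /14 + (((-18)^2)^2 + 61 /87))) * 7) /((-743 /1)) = -4091613597271 /4137024000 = -989.02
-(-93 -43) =136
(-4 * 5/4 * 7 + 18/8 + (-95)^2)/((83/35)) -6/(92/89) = 28910723/7636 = 3786.11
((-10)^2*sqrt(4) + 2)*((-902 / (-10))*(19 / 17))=20363.98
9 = 9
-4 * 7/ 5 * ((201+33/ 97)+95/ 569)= -62281996/ 55193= -1128.44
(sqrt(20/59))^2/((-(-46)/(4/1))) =40/1357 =0.03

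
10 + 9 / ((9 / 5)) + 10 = 25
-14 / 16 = -7 / 8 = -0.88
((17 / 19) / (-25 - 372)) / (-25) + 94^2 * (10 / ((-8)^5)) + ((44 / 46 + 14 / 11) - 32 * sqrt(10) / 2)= -51.06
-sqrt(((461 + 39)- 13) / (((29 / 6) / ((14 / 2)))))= -sqrt(593166) / 29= -26.56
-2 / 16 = -1 / 8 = -0.12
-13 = -13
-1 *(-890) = 890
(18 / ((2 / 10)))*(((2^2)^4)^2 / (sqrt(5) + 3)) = 1126463.60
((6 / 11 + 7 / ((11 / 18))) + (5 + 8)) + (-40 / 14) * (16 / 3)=205 / 21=9.76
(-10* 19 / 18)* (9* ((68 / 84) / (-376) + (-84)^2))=-5292845105 / 7896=-670319.80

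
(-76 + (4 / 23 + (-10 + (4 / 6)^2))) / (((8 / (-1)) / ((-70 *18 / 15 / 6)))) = -61859 / 414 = -149.42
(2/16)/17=1/136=0.01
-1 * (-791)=791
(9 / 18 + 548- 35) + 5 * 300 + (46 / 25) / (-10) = 503329 / 250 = 2013.32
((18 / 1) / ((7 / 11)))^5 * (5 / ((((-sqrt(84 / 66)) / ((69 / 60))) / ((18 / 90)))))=-874910845908 * sqrt(154) / 588245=-18457204.17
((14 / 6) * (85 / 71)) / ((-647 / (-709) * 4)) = 421855 / 551244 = 0.77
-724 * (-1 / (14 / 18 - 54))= -13.60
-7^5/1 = -16807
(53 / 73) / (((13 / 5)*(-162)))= -265 / 153738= -0.00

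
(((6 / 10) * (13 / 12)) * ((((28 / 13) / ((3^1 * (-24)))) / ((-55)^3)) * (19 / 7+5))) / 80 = 3 / 266200000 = 0.00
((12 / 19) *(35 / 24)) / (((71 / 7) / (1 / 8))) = 245 / 21584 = 0.01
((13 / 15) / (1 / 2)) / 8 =13 / 60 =0.22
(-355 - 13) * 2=-736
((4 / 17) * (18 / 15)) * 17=24 / 5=4.80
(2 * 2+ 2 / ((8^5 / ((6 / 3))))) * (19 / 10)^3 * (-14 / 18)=-174815333 / 8192000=-21.34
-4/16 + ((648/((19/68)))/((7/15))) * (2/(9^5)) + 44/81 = 59665/129276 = 0.46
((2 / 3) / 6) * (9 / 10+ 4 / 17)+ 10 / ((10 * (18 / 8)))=0.57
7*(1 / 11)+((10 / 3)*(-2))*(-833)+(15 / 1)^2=190706 / 33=5778.97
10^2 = 100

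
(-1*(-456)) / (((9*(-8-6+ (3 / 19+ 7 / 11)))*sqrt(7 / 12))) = -7942*sqrt(21) / 7245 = -5.02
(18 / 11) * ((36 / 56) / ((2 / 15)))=1215 / 154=7.89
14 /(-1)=-14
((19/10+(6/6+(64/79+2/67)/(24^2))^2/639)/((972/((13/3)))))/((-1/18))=-251760536787721/1649860071413760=-0.15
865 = 865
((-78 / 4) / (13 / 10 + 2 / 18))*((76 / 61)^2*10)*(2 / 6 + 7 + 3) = -1047477600 / 472567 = -2216.57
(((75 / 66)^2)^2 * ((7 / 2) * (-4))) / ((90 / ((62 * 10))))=-160.82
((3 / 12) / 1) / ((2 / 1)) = 1 / 8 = 0.12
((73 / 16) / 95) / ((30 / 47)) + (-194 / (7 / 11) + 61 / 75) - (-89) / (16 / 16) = -68617967 / 319200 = -214.97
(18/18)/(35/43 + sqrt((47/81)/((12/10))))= 146286/32167 -16641 * sqrt(1410)/160835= 0.66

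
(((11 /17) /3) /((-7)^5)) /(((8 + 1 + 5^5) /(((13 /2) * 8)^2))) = -14872 /1343165019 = -0.00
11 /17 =0.65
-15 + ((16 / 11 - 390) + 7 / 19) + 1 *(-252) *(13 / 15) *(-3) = 263364 / 1045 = 252.02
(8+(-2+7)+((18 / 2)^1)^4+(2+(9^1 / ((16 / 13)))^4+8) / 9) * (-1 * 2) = -4065547057 / 294912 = -13785.63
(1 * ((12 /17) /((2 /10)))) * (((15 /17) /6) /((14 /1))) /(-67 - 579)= -75 /1306858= -0.00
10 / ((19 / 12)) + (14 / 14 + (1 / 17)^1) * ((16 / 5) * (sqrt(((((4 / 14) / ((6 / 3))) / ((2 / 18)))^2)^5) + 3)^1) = 154090248 / 5428661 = 28.38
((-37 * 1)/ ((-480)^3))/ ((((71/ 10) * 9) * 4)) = 0.00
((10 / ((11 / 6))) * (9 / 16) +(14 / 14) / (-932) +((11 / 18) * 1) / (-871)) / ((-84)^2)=123216565 / 283529229984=0.00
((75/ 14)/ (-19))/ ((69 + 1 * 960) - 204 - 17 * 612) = 25/ 849338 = 0.00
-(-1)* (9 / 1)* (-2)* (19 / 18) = -19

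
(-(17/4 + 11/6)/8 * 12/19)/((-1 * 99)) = 73/15048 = 0.00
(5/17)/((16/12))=15/68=0.22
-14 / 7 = -2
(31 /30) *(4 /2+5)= 217 /30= 7.23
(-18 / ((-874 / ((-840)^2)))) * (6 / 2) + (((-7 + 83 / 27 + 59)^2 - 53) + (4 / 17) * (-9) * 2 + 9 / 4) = 1008922039957 / 21662964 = 46573.59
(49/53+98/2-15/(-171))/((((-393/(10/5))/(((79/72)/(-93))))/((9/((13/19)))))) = 11935873/302187132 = 0.04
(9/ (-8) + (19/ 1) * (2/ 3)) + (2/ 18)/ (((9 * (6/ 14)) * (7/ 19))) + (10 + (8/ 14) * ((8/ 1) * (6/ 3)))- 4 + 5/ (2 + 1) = 386867/ 13608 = 28.43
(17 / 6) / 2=1.42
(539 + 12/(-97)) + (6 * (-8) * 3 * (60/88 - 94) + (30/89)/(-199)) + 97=265959537342/18897637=14073.69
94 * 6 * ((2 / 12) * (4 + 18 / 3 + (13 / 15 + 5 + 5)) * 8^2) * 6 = 753203.20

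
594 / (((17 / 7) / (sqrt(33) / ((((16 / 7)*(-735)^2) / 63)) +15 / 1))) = 297*sqrt(33) / 23800 +62370 / 17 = 3668.90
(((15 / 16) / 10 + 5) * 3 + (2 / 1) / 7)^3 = 42399022303 / 11239424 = 3772.35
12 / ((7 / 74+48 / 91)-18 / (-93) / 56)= 5010096 / 261161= 19.18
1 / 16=0.06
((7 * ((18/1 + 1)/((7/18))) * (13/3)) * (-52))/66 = -12844/11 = -1167.64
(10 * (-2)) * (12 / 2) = -120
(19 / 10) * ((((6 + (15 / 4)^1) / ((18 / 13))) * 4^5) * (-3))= -205504 / 5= -41100.80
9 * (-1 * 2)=-18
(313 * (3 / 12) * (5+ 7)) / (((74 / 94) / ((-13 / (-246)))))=191243 / 3034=63.03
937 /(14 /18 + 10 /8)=33732 /73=462.08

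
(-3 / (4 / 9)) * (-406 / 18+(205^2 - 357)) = -1124427 / 4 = -281106.75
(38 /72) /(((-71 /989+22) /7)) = 131537 /780732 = 0.17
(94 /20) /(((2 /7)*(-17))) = -0.97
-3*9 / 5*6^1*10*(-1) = 324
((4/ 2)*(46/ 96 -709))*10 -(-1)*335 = -166025/ 12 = -13835.42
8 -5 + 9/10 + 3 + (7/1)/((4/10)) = 122/5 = 24.40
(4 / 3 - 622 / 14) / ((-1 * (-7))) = -905 / 147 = -6.16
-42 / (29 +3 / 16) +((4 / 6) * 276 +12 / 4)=86657 / 467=185.56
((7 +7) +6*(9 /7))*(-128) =-19456 /7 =-2779.43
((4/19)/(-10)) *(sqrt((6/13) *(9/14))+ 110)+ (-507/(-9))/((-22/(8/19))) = -112/33- 6 *sqrt(273)/8645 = -3.41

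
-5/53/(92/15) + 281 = 1370081/4876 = 280.98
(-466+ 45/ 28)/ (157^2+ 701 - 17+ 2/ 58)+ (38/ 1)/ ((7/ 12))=191377015/ 2938632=65.12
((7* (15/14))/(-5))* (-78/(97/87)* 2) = 20358/97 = 209.88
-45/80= -9/16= -0.56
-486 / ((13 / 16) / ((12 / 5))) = -93312 / 65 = -1435.57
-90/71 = -1.27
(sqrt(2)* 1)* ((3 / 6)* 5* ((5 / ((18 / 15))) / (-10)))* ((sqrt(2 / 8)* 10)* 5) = -625* sqrt(2) / 24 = -36.83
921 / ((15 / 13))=3991 / 5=798.20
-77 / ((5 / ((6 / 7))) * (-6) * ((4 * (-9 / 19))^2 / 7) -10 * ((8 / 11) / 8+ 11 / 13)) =3974971 / 1410380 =2.82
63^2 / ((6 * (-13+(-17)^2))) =441 / 184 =2.40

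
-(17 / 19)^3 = -4913 / 6859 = -0.72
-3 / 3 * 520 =-520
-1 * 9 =-9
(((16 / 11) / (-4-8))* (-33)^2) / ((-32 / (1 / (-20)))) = -33 / 160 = -0.21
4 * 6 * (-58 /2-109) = -3312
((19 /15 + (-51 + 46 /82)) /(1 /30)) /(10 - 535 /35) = 423374 /1517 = 279.09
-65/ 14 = -4.64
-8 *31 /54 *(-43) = 5332 /27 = 197.48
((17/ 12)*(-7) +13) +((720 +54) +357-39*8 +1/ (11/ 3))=822.36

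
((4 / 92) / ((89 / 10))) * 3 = 30 / 2047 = 0.01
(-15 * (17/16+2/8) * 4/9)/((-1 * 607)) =35/2428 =0.01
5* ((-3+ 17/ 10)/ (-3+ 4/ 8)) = 13/ 5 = 2.60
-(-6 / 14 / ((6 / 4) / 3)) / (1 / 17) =102 / 7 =14.57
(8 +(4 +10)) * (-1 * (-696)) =15312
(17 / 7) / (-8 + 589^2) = 17 / 2428391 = 0.00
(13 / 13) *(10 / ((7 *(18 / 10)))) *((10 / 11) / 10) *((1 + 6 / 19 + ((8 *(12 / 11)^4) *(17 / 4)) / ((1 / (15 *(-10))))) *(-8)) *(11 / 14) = 401790475000 / 122676939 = 3275.19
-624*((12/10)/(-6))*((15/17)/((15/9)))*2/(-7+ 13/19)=-8892/425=-20.92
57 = 57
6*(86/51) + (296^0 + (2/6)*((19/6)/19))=3419/306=11.17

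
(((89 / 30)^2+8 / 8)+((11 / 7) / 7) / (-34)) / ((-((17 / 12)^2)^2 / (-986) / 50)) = 490626079488 / 4092529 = 119883.35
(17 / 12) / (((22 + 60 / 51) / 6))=289 / 788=0.37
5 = 5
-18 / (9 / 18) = -36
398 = 398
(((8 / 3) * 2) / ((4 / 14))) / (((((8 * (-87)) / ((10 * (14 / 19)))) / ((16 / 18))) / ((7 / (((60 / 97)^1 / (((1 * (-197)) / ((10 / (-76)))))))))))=-104870192 / 35235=-2976.31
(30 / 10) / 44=3 / 44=0.07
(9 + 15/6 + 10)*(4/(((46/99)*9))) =473/23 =20.57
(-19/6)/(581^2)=-19/2025366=-0.00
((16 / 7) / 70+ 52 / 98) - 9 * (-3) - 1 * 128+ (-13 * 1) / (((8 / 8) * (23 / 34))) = -674251 / 5635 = -119.65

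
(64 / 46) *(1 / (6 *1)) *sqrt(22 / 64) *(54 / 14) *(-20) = -10.49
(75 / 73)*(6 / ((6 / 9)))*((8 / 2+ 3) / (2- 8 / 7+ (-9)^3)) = -11025 / 124027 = -0.09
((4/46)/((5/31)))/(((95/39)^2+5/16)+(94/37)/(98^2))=0.09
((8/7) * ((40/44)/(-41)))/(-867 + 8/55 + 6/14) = 200/6838267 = 0.00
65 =65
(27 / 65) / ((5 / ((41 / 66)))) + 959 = 6857219 / 7150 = 959.05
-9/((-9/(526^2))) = 276676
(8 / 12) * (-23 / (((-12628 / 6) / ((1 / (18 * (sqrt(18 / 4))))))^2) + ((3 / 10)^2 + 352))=56848350631267 / 242189570700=234.73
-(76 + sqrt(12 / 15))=-76 - 2*sqrt(5) / 5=-76.89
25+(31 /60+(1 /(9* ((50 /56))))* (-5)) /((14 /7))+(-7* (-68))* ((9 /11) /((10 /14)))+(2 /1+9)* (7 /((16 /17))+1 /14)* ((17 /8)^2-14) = -213.21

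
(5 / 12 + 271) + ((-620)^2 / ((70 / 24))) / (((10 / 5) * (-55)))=-856283 / 924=-926.71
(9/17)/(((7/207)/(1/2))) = 7.83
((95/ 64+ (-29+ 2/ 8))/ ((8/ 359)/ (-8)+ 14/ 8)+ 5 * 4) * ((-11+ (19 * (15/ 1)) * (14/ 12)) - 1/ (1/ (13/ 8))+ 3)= 455705775/ 321152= 1418.97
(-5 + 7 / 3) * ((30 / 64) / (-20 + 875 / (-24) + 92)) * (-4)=0.14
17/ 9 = 1.89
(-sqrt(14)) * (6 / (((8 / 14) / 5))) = -105 * sqrt(14) / 2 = -196.44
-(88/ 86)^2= -1936/ 1849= -1.05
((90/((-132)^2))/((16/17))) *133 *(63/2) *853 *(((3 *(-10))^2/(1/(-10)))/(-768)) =227819773125/991232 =229834.97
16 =16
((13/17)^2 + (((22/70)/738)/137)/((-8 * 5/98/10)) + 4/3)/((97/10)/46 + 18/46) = 12890166161/4046919309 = 3.19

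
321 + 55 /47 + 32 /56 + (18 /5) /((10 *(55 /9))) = 146026899 /452375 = 322.80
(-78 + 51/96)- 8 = -2735/32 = -85.47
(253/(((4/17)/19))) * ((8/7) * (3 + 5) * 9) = 11767536/7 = 1681076.57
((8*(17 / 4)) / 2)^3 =4913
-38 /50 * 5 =-19 /5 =-3.80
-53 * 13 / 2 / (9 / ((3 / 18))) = -689 / 108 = -6.38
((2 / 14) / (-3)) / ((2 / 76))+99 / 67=-467 / 1407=-0.33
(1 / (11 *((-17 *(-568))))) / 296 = 0.00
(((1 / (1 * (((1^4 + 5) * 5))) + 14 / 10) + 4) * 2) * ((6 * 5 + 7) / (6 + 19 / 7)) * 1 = 42217 / 915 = 46.14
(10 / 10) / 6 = 1 / 6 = 0.17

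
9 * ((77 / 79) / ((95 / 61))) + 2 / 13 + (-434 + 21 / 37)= -1543761222 / 3609905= -427.65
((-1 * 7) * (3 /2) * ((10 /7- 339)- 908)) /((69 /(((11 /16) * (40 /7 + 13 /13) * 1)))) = 4507723 /5152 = 874.95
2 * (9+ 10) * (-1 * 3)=-114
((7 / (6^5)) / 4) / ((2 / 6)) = 7 / 10368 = 0.00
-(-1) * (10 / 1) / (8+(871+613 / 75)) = 0.01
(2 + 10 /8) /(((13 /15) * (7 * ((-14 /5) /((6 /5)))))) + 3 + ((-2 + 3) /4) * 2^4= 1327 /196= 6.77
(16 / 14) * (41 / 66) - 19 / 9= -971 / 693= -1.40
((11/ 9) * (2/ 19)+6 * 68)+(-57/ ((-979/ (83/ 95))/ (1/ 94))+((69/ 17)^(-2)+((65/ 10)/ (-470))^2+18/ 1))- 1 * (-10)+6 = 34601839367509889/ 78251051379600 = 442.19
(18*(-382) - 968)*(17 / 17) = -7844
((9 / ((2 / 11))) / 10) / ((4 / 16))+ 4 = 119 / 5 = 23.80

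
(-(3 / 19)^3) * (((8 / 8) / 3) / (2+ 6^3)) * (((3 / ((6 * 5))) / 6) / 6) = -1 / 59810480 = -0.00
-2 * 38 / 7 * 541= -41116 / 7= -5873.71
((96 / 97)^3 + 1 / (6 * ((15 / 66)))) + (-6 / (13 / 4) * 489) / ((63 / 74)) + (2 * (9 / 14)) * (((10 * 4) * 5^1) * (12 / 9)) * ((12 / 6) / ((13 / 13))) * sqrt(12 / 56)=-1318918156807 / 1245798645 + 2400 * sqrt(42) / 49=-741.27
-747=-747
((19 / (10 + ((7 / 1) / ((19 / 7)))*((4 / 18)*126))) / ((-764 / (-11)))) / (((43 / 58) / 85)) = 889865 / 2332492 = 0.38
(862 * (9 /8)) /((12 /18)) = 11637 /8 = 1454.62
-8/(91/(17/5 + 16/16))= -176/455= -0.39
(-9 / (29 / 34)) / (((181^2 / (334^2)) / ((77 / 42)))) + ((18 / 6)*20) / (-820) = -2568749763 / 38952829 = -65.95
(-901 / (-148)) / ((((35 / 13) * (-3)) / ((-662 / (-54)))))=-3877003 / 419580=-9.24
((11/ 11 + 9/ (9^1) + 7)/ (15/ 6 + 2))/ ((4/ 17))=17/ 2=8.50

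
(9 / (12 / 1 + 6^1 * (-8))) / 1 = -1 / 4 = -0.25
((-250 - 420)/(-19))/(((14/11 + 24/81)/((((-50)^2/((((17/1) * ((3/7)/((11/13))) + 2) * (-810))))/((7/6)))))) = -20267500/3616859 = -5.60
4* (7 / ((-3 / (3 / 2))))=-14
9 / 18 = 1 / 2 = 0.50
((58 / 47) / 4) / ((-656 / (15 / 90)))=-29 / 369984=-0.00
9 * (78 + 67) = 1305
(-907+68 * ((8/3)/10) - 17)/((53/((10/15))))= -27176/2385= -11.39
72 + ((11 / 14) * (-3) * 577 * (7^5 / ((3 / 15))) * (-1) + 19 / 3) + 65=685762475 / 6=114293745.83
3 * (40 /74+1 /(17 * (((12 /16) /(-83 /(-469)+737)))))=51647308 /295001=175.08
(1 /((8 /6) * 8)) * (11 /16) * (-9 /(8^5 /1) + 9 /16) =607959 /16777216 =0.04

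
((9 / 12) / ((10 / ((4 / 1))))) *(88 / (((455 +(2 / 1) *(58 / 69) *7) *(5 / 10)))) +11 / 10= 390709 / 322070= 1.21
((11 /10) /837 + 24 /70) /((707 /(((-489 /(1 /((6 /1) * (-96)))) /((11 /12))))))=252433536 /1687609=149.58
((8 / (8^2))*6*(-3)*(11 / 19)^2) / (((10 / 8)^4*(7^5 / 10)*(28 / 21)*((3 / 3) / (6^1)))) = -627264 / 758415875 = -0.00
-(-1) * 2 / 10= 0.20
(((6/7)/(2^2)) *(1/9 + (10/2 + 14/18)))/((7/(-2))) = -53/147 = -0.36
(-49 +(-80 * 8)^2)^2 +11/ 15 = 2515980324026/ 15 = 167732021601.73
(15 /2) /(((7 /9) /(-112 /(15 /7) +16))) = -2448 /7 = -349.71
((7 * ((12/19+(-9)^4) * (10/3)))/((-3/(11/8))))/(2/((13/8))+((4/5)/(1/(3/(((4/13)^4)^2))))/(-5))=3042637312000/258999405369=11.75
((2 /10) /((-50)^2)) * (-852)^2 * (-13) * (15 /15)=-2359188 /3125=-754.94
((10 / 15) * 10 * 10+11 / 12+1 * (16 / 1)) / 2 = 1003 / 24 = 41.79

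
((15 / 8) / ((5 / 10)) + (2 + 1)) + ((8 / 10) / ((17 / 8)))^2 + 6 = 372571 / 28900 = 12.89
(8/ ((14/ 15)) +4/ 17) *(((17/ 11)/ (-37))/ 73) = -1048/ 207977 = -0.01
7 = 7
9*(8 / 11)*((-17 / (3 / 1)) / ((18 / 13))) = -884 / 33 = -26.79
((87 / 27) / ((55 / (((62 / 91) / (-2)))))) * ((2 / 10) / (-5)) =899 / 1126125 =0.00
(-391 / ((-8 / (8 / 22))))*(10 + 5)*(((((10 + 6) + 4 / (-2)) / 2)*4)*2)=14929.09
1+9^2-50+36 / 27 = 100 / 3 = 33.33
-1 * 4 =-4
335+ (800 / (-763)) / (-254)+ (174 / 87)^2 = 32849839 / 96901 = 339.00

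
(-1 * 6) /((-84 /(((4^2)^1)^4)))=32768 /7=4681.14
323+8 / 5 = 1623 / 5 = 324.60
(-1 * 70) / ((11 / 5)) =-350 / 11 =-31.82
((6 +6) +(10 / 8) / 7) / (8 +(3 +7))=341 / 504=0.68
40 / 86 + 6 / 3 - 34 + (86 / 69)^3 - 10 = -559366666 / 14125887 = -39.60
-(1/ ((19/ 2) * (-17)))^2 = -4/ 104329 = -0.00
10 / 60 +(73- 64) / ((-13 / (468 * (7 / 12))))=-1133 / 6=-188.83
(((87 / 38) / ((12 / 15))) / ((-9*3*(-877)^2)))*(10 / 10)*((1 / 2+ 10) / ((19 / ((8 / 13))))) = -1015 / 21657134382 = -0.00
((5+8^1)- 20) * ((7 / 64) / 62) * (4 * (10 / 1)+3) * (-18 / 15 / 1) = 6321 / 9920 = 0.64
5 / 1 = 5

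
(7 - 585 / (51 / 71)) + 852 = 758 / 17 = 44.59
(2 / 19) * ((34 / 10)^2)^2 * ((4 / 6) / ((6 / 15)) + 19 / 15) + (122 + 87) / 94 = 728113837 / 16743750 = 43.49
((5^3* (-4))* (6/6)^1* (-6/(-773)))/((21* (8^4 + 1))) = -0.00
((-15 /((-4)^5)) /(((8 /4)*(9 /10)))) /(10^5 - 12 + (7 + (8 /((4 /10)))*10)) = 5 /61559808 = 0.00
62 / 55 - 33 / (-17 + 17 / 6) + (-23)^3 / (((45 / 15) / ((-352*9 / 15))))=160176768 / 187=856560.26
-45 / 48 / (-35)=3 / 112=0.03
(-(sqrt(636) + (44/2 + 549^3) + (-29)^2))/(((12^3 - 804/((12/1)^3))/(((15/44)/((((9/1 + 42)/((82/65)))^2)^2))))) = -0.01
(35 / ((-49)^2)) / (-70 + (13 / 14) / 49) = -10 / 48007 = -0.00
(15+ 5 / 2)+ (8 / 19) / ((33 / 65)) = 22985 / 1254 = 18.33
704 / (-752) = -0.94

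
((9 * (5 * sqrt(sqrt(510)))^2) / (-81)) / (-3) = 25 * sqrt(510) / 27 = 20.91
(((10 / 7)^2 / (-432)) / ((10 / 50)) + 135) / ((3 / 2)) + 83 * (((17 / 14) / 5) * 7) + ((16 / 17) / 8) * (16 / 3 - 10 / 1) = 77774519 / 337365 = 230.54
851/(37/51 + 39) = 43401/2026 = 21.42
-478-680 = -1158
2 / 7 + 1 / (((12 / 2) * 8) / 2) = 55 / 168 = 0.33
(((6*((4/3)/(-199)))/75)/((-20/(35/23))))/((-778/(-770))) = 1078/26706795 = 0.00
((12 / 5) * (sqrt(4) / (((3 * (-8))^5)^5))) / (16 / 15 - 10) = 1 / 59573531365979357558725639120355328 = 0.00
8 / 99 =0.08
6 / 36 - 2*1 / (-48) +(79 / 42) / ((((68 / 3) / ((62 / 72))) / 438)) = 31.51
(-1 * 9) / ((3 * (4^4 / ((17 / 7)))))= -51 / 1792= -0.03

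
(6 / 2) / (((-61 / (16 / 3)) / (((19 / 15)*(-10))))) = 608 / 183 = 3.32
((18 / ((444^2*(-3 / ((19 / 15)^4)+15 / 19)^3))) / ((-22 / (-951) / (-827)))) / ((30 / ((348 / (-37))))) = -16826972350156505346371 / 873491960873905560000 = -19.26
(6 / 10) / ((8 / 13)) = 39 / 40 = 0.98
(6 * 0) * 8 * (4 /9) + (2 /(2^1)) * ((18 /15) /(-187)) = -6 /935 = -0.01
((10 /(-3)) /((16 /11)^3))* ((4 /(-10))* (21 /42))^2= -1331 /30720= -0.04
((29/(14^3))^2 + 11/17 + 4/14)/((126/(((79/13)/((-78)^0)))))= 9433486775/209667459456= 0.04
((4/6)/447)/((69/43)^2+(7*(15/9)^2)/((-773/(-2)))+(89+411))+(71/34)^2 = 4.36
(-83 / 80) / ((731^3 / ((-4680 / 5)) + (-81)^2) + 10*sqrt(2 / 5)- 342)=9089496*sqrt(10) / 740343298008614045 + 3736762763877 / 1480686596017228090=0.00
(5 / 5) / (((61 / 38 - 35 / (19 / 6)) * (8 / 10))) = -95 / 718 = -0.13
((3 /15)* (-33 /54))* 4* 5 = -22 /9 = -2.44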